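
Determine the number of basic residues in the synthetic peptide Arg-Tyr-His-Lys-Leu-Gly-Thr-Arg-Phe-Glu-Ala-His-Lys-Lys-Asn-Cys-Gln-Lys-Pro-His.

K, R, and H are the three residues with basic side chains (ε-amine, guanidinium, and imidazole respectively).
Matching residues: Arg1, His3, Lys4, Arg8, His12, Lys13, Lys14, Lys18, His20.

9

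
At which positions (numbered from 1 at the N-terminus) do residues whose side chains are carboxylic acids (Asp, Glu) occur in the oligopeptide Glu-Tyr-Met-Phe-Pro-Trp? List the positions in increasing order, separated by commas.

Matching residues: Glu1.

1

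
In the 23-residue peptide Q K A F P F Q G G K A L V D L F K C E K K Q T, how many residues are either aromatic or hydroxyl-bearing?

4

Aromatic: F, W, Y. Hydroxyl-bearing: S, T, Y.
Aromatic residues here: F4, F6, F16 (3).
Hydroxyl-bearing residues here: T23 (1).
(Y belongs to both groups, but none appear in this sequence.) Total = 3 + 1 = 4.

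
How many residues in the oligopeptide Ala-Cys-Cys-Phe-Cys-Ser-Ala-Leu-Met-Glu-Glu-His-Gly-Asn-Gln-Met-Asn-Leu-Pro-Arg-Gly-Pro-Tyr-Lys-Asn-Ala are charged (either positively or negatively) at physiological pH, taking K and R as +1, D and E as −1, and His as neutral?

Charged side chains at pH ~7.4: K, R (positive); D, E (negative).
Matching residues: Glu10, Glu11, Arg20, Lys24.

4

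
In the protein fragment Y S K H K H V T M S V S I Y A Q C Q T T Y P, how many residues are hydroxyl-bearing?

9

S, T, and Y are the three residues with a side-chain hydroxyl.
Matching residues: Y1, S2, T8, S10, S12, Y14, T19, T20, Y21.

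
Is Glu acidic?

Aspartate (D) and glutamate (E) have carboxylic-acid side chains and are the acidic amino acids.
Glutamate is in this group.

Yes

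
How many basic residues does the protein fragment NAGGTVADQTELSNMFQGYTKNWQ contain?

Lysine (K), arginine (R), and histidine (H) have basic, nitrogen-containing side chains.
Matching residues: K21.

1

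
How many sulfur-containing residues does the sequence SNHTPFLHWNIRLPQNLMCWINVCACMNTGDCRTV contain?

Only Cys (C) and Met (M) have a sulfur atom in the side chain.
Matching residues: M18, C19, C24, C26, M27, C32.

6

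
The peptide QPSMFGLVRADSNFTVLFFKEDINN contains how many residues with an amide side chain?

4

The amide-side-chain residues are Asn (N) and Gln (Q).
Matching residues: Q1, N13, N24, N25.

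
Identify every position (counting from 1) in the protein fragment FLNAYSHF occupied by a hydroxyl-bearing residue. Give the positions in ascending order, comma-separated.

Serine (S), threonine (T), and tyrosine (Y) each carry a hydroxyl group on the side chain.
Matching residues: Y5, S6.

5, 6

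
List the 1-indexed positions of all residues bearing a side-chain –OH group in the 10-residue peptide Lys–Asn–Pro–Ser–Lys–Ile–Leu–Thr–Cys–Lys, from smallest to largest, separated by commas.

4, 8

Serine (S), threonine (T), and tyrosine (Y) each carry a hydroxyl group on the side chain.
Matching residues: Ser4, Thr8.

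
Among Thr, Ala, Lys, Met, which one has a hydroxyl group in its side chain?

Thr

S, T, and Y are the three residues with a side-chain hydroxyl.
Of the listed options, only Thr belongs to this group.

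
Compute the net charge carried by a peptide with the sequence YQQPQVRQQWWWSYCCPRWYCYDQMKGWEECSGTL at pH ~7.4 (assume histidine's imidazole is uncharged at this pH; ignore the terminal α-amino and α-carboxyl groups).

0

Near pH 7.4, K and R contribute +1 each, D and E contribute −1 each, and every other side chain (His included, as stated) is uncharged.
Positive (K, R): R7, R18, K26 → +3.
Negative (D, E): D23, E29, E30 → −3.
Net charge = (+3) + (−3) = 0.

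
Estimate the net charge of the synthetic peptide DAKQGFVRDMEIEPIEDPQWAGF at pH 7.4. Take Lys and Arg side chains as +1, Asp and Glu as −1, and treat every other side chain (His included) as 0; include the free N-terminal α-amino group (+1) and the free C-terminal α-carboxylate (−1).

Positive (K, R): K3, R8 → +2.
Negative (D, E): D1, D9, E11, E13, E16, D17 → −6.
The N-terminus (+1) and C-terminus (−1) cancel.
Net charge = (+2) + (−6) = −4.

-4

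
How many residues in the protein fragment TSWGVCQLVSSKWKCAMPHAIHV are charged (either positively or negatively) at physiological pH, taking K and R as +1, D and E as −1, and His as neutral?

Charged side chains at pH ~7.4: K, R (positive); D, E (negative).
Matching residues: K12, K14.

2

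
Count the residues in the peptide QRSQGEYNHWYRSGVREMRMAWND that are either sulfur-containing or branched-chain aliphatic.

3

Sulfur-containing: C, M. Branched-chain aliphatic: I, L, V.
Sulfur-containing residues here: M18, M20 (2).
Branched-chain aliphatic residues here: V15 (1).
The two groups share no amino acid, so total = 2 + 1 = 3.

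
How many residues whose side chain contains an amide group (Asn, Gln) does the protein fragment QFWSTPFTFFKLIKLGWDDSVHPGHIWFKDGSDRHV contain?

1

Matching residues: Q1.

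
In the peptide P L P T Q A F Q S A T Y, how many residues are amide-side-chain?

2

Asparagine (N) and glutamine (Q) have uncharged amide side chains.
Matching residues: Q5, Q8.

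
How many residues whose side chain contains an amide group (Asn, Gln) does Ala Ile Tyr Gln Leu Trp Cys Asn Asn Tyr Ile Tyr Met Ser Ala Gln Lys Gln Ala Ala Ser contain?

Matching residues: Gln4, Asn8, Asn9, Gln16, Gln18.

5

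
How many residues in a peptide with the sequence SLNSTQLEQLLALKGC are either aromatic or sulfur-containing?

Aromatic: F, W, Y. Sulfur-containing: C, M.
Aromatic residues here: none (0).
Sulfur-containing residues here: C16 (1).
The two groups share no amino acid, so total = 0 + 1 = 1.

1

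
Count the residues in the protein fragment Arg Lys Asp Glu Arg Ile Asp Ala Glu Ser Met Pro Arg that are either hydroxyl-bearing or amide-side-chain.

Hydroxyl-bearing: S, T, Y. Amide-side-chain: N, Q.
Hydroxyl-bearing residues here: Ser10 (1).
Amide-side-chain residues here: none (0).
The two groups share no amino acid, so total = 1 + 0 = 1.

1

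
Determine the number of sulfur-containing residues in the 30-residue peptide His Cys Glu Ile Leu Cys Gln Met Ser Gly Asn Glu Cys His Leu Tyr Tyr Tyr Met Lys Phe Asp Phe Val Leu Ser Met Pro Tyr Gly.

Only Cys (C) and Met (M) have a sulfur atom in the side chain.
Matching residues: Cys2, Cys6, Met8, Cys13, Met19, Met27.

6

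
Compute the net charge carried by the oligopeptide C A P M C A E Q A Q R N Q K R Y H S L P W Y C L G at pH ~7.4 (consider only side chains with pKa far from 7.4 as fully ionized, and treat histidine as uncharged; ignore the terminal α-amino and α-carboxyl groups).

+2

At pH ~7.4 the Lys and Arg side chains are protonated (+1), the Asp and Glu side chains are deprotonated (−1), and with His taken as neutral all other side chains carry no charge.
Positive (K, R): R11, K14, R15 → +3.
Negative (D, E): E7 → −1.
Net charge = (+3) + (−1) = +2.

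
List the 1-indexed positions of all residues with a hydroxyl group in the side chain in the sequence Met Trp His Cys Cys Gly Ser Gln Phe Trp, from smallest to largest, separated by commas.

7

The –OH-bearing residues are Ser, Thr (aliphatic alcohols), and Tyr (phenol).
Matching residues: Ser7.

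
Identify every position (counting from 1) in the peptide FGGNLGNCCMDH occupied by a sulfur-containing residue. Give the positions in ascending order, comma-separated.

8, 9, 10

Cysteine (C, thiol) and methionine (M, thioether) are the two sulfur-containing amino acids.
Matching residues: C8, C9, M10.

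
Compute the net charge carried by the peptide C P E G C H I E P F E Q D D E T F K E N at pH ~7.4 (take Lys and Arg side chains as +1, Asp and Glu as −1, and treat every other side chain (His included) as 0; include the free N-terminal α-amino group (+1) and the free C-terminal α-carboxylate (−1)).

-6

Positive (K, R): K18 → +1.
Negative (D, E): E3, E8, E11, D13, D14, E15, E19 → −7.
The N-terminus (+1) and C-terminus (−1) cancel.
Net charge = (+1) + (−7) = −6.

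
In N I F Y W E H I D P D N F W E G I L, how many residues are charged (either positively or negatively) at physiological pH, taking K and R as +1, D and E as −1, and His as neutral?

4

Charged side chains at pH ~7.4: K, R (positive); D, E (negative).
Matching residues: E6, D9, D11, E15.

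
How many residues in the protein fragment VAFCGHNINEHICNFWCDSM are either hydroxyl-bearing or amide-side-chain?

4

Hydroxyl-bearing: S, T, Y. Amide-side-chain: N, Q.
Hydroxyl-bearing residues here: S19 (1).
Amide-side-chain residues here: N7, N9, N14 (3).
The two groups share no amino acid, so total = 1 + 3 = 4.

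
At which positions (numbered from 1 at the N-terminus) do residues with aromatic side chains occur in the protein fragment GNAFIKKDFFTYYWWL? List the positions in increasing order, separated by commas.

4, 9, 10, 12, 13, 14, 15

Phenylalanine (F), tryptophan (W), and tyrosine (Y) have aromatic ring side chains.
Matching residues: F4, F9, F10, Y12, Y13, W14, W15.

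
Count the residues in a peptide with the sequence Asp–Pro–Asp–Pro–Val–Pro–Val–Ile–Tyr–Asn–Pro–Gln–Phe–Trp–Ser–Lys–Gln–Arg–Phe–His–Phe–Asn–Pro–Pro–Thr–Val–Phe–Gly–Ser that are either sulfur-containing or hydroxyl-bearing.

Sulfur-containing: C, M. Hydroxyl-bearing: S, T, Y.
Sulfur-containing residues here: none (0).
Hydroxyl-bearing residues here: Tyr9, Ser15, Thr25, Ser29 (4).
The two groups share no amino acid, so total = 0 + 4 = 4.

4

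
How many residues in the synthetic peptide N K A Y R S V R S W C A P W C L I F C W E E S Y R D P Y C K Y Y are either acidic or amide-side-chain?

Acidic: D, E. Amide-side-chain: N, Q.
Acidic residues here: E21, E22, D26 (3).
Amide-side-chain residues here: N1 (1).
The two groups share no amino acid, so total = 3 + 1 = 4.

4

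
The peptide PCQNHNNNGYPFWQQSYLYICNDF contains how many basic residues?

The basic amino acids are Lys (K), Arg (R), and His (H).
Matching residues: H5.

1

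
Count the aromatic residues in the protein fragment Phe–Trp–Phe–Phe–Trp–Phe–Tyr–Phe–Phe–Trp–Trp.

11

Phenylalanine (F), tryptophan (W), and tyrosine (Y) have aromatic ring side chains.
Matching residues: Phe1, Trp2, Phe3, Phe4, Trp5, Phe6, Tyr7, Phe8, Phe9, Trp10, Trp11.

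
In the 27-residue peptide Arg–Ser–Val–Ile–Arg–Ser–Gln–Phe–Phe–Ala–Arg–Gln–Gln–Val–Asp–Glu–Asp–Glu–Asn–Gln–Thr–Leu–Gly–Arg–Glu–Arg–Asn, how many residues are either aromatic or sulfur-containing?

2

Aromatic: F, W, Y. Sulfur-containing: C, M.
Aromatic residues here: Phe8, Phe9 (2).
Sulfur-containing residues here: none (0).
The two groups share no amino acid, so total = 2 + 0 = 2.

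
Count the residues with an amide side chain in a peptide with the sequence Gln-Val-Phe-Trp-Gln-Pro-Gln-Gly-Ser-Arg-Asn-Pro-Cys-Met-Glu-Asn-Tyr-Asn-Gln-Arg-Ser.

7

The amide-side-chain residues are Asn (N) and Gln (Q).
Matching residues: Gln1, Gln5, Gln7, Asn11, Asn16, Asn18, Gln19.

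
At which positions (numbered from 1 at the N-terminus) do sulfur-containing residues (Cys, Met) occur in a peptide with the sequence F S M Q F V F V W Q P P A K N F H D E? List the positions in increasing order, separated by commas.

3

Matching residues: M3.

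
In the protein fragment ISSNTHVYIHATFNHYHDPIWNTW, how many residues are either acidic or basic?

5

Acidic: D, E. Basic: H, K, R.
Acidic residues here: D18 (1).
Basic residues here: H6, H10, H15, H17 (4).
The two groups share no amino acid, so total = 1 + 4 = 5.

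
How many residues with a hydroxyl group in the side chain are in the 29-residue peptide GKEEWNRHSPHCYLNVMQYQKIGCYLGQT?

5

Serine (S), threonine (T), and tyrosine (Y) each carry a hydroxyl group on the side chain.
Matching residues: S9, Y13, Y19, Y25, T29.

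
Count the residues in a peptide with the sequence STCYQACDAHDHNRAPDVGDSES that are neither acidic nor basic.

15

Acidic: D, E. Basic: K, R, H. All other residues are neither.
Matching residues: S1, T2, C3, Y4, Q5, A6, C7, A9, N13, A15, P16, V18, G19, S21, S23.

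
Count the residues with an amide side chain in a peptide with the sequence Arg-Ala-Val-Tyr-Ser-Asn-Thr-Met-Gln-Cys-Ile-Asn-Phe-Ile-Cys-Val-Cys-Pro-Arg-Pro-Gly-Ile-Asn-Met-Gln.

5

Asparagine (N) and glutamine (Q) have uncharged amide side chains.
Matching residues: Asn6, Gln9, Asn12, Asn23, Gln25.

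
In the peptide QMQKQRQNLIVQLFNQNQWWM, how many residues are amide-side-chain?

10

Only N (asparagine) and Q (glutamine) carry a side-chain carboxamide.
Matching residues: Q1, Q3, Q5, Q7, N8, Q12, N15, Q16, N17, Q18.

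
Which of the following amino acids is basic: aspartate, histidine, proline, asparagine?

Lysine (K), arginine (R), and histidine (H) have basic, nitrogen-containing side chains.
Of the listed options, only histidine belongs to this group.

histidine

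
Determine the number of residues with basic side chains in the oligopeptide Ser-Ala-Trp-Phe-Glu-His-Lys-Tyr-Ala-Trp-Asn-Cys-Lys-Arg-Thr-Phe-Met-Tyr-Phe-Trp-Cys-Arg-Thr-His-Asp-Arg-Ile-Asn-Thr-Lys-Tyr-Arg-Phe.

9

The basic amino acids are Lys (K), Arg (R), and His (H).
Matching residues: His6, Lys7, Lys13, Arg14, Arg22, His24, Arg26, Lys30, Arg32.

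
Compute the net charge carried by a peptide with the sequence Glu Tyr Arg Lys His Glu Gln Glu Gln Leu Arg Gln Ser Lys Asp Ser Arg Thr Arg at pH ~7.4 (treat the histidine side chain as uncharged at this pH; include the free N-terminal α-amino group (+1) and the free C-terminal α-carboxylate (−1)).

At pH ~7.4 the Lys and Arg side chains are protonated (+1), the Asp and Glu side chains are deprotonated (−1), and with His taken as neutral all other side chains carry no charge.
Positive (K, R): Arg3, Lys4, Arg11, Lys14, Arg17, Arg19 → +6.
Negative (D, E): Glu1, Glu6, Glu8, Asp15 → −4.
The N-terminus (+1) and C-terminus (−1) cancel.
Net charge = (+6) + (−4) = +2.

+2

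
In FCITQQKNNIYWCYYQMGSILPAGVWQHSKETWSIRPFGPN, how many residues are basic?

Lysine (K), arginine (R), and histidine (H) have basic, nitrogen-containing side chains.
Matching residues: K7, H28, K30, R36.

4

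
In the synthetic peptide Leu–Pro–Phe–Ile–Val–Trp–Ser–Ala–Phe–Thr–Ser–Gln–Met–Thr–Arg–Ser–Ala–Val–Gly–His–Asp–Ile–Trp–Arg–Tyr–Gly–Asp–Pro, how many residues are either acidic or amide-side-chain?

Acidic: D, E. Amide-side-chain: N, Q.
Acidic residues here: Asp21, Asp27 (2).
Amide-side-chain residues here: Gln12 (1).
The two groups share no amino acid, so total = 2 + 1 = 3.

3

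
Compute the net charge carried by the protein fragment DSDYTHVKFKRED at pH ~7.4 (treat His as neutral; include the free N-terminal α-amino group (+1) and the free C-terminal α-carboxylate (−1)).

At pH ~7.4 the Lys and Arg side chains are protonated (+1), the Asp and Glu side chains are deprotonated (−1), and with His taken as neutral all other side chains carry no charge.
Positive (K, R): K8, K10, R11 → +3.
Negative (D, E): D1, D3, E12, D13 → −4.
The N-terminus (+1) and C-terminus (−1) cancel.
Net charge = (+3) + (−4) = −1.

-1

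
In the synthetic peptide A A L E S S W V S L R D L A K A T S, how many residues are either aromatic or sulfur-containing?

1

Aromatic: F, W, Y. Sulfur-containing: C, M.
Aromatic residues here: W7 (1).
Sulfur-containing residues here: none (0).
The two groups share no amino acid, so total = 1 + 0 = 1.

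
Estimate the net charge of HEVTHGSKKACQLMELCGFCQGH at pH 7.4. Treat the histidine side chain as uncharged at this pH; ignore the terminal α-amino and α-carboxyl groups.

The side chains ionized at physiological pH are Lys/Arg (+1) and Asp/Glu (−1); with His treated as neutral, nothing else contributes.
Positive (K, R): K8, K9 → +2.
Negative (D, E): E2, E15 → −2.
Net charge = (+2) + (−2) = 0.

0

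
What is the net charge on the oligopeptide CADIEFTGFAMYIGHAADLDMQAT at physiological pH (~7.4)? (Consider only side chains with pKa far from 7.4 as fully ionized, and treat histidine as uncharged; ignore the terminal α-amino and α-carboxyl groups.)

-4

At pH ~7.4 the Lys and Arg side chains are protonated (+1), the Asp and Glu side chains are deprotonated (−1), and with His taken as neutral all other side chains carry no charge.
Positive (K, R): none → +0.
Negative (D, E): D3, E5, D18, D20 → −4.
Net charge = (+0) + (−4) = −4.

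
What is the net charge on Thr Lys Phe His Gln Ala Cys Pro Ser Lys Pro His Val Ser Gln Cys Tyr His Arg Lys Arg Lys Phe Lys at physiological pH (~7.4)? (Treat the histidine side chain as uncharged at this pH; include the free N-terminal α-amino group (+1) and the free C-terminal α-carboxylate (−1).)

At pH ~7.4 the Lys and Arg side chains are protonated (+1), the Asp and Glu side chains are deprotonated (−1), and with His taken as neutral all other side chains carry no charge.
Positive (K, R): Lys2, Lys10, Arg19, Lys20, Arg21, Lys22, Lys24 → +7.
Negative (D, E): none → −0.
The N-terminus (+1) and C-terminus (−1) cancel.
Net charge = (+7) + (−0) = +7.

+7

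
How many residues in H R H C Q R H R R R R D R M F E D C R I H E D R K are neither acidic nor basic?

6

Acidic: D, E. Basic: K, R, H. All other residues are neither.
Matching residues: C4, Q5, M14, F15, C18, I20.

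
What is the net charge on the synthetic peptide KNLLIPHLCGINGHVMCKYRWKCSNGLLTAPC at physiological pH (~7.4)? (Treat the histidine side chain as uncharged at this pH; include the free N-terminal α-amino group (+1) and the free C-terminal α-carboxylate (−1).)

The side chains ionized at physiological pH are Lys/Arg (+1) and Asp/Glu (−1); with His treated as neutral, nothing else contributes.
Positive (K, R): K1, K18, R20, K22 → +4.
Negative (D, E): none → −0.
The N-terminus (+1) and C-terminus (−1) cancel.
Net charge = (+4) + (−0) = +4.

+4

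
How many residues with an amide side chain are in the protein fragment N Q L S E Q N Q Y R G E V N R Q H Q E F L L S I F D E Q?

Asparagine (N) and glutamine (Q) have uncharged amide side chains.
Matching residues: N1, Q2, Q6, N7, Q8, N14, Q16, Q18, Q28.

9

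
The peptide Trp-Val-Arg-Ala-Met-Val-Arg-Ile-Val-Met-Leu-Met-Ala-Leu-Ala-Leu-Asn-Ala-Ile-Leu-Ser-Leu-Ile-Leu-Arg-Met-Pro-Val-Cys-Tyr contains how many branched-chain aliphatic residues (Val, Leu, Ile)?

Matching residues: Val2, Val6, Ile8, Val9, Leu11, Leu14, Leu16, Ile19, Leu20, Leu22, Ile23, Leu24, Val28.

13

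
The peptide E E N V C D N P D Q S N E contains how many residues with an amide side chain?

4

The amide-side-chain residues are Asn (N) and Gln (Q).
Matching residues: N3, N7, Q10, N12.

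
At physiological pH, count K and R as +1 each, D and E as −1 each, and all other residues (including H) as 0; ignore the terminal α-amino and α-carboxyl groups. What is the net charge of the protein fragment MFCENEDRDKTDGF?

-3

Positive (K, R): R8, K10 → +2.
Negative (D, E): E4, E6, D7, D9, D12 → −5.
Net charge = (+2) + (−5) = −3.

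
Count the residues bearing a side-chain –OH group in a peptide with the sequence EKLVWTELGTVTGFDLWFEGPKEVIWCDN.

3

S, T, and Y are the three residues with a side-chain hydroxyl.
Matching residues: T6, T10, T12.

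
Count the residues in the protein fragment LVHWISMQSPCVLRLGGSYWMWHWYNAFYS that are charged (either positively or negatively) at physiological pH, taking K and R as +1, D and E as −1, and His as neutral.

1

Charged side chains at pH ~7.4: K, R (positive); D, E (negative).
Matching residues: R14.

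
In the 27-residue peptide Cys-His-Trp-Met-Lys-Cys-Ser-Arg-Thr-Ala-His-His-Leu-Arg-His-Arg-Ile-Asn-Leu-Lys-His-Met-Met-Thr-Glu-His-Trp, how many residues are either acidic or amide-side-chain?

2

Acidic: D, E. Amide-side-chain: N, Q.
Acidic residues here: Glu25 (1).
Amide-side-chain residues here: Asn18 (1).
The two groups share no amino acid, so total = 1 + 1 = 2.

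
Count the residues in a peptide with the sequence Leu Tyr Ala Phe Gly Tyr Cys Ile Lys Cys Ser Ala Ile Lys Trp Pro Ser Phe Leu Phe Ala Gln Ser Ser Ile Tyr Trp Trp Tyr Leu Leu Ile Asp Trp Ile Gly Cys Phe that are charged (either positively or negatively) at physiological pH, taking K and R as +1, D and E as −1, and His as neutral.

Charged side chains at pH ~7.4: K, R (positive); D, E (negative).
Matching residues: Lys9, Lys14, Asp33.

3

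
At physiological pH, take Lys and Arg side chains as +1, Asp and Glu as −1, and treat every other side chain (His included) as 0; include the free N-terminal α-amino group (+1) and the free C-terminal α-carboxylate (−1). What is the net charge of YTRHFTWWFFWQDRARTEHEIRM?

Positive (K, R): R3, R14, R16, R22 → +4.
Negative (D, E): D13, E18, E20 → −3.
The N-terminus (+1) and C-terminus (−1) cancel.
Net charge = (+4) + (−3) = +1.

+1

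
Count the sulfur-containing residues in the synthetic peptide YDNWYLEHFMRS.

The sulfur-bearing residues are cysteine (–SH) and methionine (–S–CH₃).
Matching residues: M10.

1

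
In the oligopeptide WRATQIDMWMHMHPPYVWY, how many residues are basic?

K, R, and H are the three residues with basic side chains (ε-amine, guanidinium, and imidazole respectively).
Matching residues: R2, H11, H13.

3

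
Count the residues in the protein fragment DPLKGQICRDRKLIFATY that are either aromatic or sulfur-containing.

Aromatic: F, W, Y. Sulfur-containing: C, M.
Aromatic residues here: F15, Y18 (2).
Sulfur-containing residues here: C8 (1).
The two groups share no amino acid, so total = 2 + 1 = 3.

3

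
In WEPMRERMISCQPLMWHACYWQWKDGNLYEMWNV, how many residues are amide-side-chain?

Only N (asparagine) and Q (glutamine) carry a side-chain carboxamide.
Matching residues: Q12, Q22, N27, N33.

4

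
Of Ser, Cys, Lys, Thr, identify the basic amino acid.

The basic amino acids are Lys (K), Arg (R), and His (H).
Of the listed options, only Lys belongs to this group.

Lys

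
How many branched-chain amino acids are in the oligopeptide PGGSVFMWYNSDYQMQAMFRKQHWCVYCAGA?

The BCAAs are Val, Leu, and Ile — aliphatic side chains with a branch point.
Matching residues: V5, V26.

2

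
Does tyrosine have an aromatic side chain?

Yes

The aromatic amino acids are Phe (F, benzyl), Trp (W, indole), and Tyr (Y, phenol).
Tyrosine is in this group.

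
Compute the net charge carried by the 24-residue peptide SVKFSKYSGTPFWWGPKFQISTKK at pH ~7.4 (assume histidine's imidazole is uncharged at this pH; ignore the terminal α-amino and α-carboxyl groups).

+5

The side chains ionized at physiological pH are Lys/Arg (+1) and Asp/Glu (−1); with His treated as neutral, nothing else contributes.
Positive (K, R): K3, K6, K17, K23, K24 → +5.
Negative (D, E): none → −0.
Net charge = (+5) + (−0) = +5.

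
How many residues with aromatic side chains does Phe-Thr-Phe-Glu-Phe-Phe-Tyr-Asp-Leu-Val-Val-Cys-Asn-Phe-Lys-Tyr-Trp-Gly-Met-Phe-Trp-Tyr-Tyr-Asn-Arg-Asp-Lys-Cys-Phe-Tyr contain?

14

F, W, and Y each carry an aromatic ring on the side chain.
Matching residues: Phe1, Phe3, Phe5, Phe6, Tyr7, Phe14, Tyr16, Trp17, Phe20, Trp21, Tyr22, Tyr23, Phe29, Tyr30.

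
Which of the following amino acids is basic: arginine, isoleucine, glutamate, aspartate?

arginine

Lysine (K), arginine (R), and histidine (H) have basic, nitrogen-containing side chains.
Of the listed options, only arginine belongs to this group.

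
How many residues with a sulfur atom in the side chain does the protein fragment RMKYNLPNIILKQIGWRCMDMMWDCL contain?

6

The sulfur-bearing residues are cysteine (–SH) and methionine (–S–CH₃).
Matching residues: M2, C18, M19, M21, M22, C25.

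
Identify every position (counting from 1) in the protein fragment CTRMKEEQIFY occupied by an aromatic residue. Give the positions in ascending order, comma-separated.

Phenylalanine (F), tryptophan (W), and tyrosine (Y) have aromatic ring side chains.
Matching residues: F10, Y11.

10, 11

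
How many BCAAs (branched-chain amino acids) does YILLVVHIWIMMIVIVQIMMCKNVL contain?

14

Valine (V), leucine (L), and isoleucine (I) are the branched-chain amino acids.
Matching residues: I2, L3, L4, V5, V6, I8, I10, I13, V14, I15, V16, I18, V24, L25.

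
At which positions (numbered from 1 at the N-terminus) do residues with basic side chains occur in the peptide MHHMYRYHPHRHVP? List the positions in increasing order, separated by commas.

The basic amino acids are Lys (K), Arg (R), and His (H).
Matching residues: H2, H3, R6, H8, H10, R11, H12.

2, 3, 6, 8, 10, 11, 12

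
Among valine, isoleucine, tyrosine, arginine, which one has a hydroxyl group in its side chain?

tyrosine

The –OH-bearing residues are Ser, Thr (aliphatic alcohols), and Tyr (phenol).
Of the listed options, only tyrosine belongs to this group.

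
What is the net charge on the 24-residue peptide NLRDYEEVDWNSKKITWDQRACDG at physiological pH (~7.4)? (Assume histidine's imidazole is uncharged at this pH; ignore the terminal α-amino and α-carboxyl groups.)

-2

At pH ~7.4 the Lys and Arg side chains are protonated (+1), the Asp and Glu side chains are deprotonated (−1), and with His taken as neutral all other side chains carry no charge.
Positive (K, R): R3, K13, K14, R20 → +4.
Negative (D, E): D4, E6, E7, D9, D18, D23 → −6.
Net charge = (+4) + (−6) = −2.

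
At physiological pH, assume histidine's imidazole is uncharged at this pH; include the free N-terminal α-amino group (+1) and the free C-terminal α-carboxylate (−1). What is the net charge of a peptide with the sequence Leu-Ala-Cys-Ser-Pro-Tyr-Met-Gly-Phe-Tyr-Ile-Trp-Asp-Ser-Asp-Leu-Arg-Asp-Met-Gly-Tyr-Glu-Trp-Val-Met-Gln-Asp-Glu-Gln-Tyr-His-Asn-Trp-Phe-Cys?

Near pH 7.4, K and R contribute +1 each, D and E contribute −1 each, and every other side chain (His included, as stated) is uncharged.
Positive (K, R): Arg17 → +1.
Negative (D, E): Asp13, Asp15, Asp18, Glu22, Asp27, Glu28 → −6.
The N-terminus (+1) and C-terminus (−1) cancel.
Net charge = (+1) + (−6) = −5.

-5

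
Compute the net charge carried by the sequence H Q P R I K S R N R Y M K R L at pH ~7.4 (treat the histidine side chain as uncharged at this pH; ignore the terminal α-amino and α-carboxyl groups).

The side chains ionized at physiological pH are Lys/Arg (+1) and Asp/Glu (−1); with His treated as neutral, nothing else contributes.
Positive (K, R): R4, K6, R8, R10, K13, R14 → +6.
Negative (D, E): none → −0.
Net charge = (+6) + (−0) = +6.

+6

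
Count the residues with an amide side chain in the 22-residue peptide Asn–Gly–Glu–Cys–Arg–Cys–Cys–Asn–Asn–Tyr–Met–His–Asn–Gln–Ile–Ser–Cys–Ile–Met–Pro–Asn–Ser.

6

Asparagine (N) and glutamine (Q) have uncharged amide side chains.
Matching residues: Asn1, Asn8, Asn9, Asn13, Gln14, Asn21.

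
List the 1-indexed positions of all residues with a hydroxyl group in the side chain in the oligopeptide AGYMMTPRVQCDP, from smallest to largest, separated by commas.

3, 6

The –OH-bearing residues are Ser, Thr (aliphatic alcohols), and Tyr (phenol).
Matching residues: Y3, T6.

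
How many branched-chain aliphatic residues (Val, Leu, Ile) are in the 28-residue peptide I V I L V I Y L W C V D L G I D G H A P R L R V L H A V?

Matching residues: I1, V2, I3, L4, V5, I6, L8, V11, L13, I15, L22, V24, L25, V28.

14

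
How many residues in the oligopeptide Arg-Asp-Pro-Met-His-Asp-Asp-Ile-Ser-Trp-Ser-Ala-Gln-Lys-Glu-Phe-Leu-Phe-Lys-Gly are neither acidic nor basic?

Acidic: D, E. Basic: K, R, H. All other residues are neither.
Matching residues: Pro3, Met4, Ile8, Ser9, Trp10, Ser11, Ala12, Gln13, Phe16, Leu17, Phe18, Gly20.

12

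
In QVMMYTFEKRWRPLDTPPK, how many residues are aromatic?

Phenylalanine (F), tryptophan (W), and tyrosine (Y) have aromatic ring side chains.
Matching residues: Y5, F7, W11.

3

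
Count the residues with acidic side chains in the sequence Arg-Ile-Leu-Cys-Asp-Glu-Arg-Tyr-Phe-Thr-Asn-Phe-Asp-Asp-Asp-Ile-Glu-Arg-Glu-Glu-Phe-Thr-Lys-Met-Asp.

Only D (aspartate) and E (glutamate) carry a side-chain carboxylic acid.
Matching residues: Asp5, Glu6, Asp13, Asp14, Asp15, Glu17, Glu19, Glu20, Asp25.

9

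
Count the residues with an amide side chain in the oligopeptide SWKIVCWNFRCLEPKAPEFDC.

The amide-side-chain residues are Asn (N) and Gln (Q).
Matching residues: N8.

1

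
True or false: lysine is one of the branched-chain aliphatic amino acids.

False

The BCAAs are Val, Leu, and Ile — aliphatic side chains with a branch point.
Lysine is not in this group.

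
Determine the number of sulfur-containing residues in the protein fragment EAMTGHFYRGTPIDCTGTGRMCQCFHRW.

5

The sulfur-bearing residues are cysteine (–SH) and methionine (–S–CH₃).
Matching residues: M3, C15, M21, C22, C24.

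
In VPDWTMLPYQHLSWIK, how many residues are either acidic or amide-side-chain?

Acidic: D, E. Amide-side-chain: N, Q.
Acidic residues here: D3 (1).
Amide-side-chain residues here: Q10 (1).
The two groups share no amino acid, so total = 1 + 1 = 2.

2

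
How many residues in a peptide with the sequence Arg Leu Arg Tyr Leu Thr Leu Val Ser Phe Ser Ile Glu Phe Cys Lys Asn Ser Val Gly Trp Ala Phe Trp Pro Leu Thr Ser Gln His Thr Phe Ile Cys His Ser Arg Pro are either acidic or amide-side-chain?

Acidic: D, E. Amide-side-chain: N, Q.
Acidic residues here: Glu13 (1).
Amide-side-chain residues here: Asn17, Gln29 (2).
The two groups share no amino acid, so total = 1 + 2 = 3.

3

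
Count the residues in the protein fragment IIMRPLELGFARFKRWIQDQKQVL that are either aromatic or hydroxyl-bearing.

3

Aromatic: F, W, Y. Hydroxyl-bearing: S, T, Y.
Aromatic residues here: F10, F13, W16 (3).
Hydroxyl-bearing residues here: none (0).
(Y belongs to both groups, but none appear in this sequence.) Total = 3 + 0 = 3.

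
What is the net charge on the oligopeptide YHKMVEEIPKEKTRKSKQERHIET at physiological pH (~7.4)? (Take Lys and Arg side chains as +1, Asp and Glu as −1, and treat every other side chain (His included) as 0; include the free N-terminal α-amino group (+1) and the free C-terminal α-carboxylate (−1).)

Positive (K, R): K3, K10, K12, R14, K15, K17, R20 → +7.
Negative (D, E): E6, E7, E11, E19, E23 → −5.
The N-terminus (+1) and C-terminus (−1) cancel.
Net charge = (+7) + (−5) = +2.

+2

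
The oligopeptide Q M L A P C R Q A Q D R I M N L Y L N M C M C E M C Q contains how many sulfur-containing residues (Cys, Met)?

9

Matching residues: M2, C6, M14, M20, C21, M22, C23, M25, C26.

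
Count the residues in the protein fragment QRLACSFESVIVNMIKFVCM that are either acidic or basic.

Acidic: D, E. Basic: H, K, R.
Acidic residues here: E8 (1).
Basic residues here: R2, K16 (2).
The two groups share no amino acid, so total = 1 + 2 = 3.

3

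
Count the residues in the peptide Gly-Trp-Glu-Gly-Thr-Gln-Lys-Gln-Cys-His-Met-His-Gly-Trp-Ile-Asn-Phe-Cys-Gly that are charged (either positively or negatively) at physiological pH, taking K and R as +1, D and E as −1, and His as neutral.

Charged side chains at pH ~7.4: K, R (positive); D, E (negative).
Matching residues: Glu3, Lys7.

2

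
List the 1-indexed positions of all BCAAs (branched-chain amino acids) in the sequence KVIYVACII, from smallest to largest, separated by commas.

2, 3, 5, 8, 9

Valine (V), leucine (L), and isoleucine (I) are the branched-chain amino acids.
Matching residues: V2, I3, V5, I8, I9.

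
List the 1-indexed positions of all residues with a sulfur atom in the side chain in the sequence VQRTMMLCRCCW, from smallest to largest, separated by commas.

5, 6, 8, 10, 11

Only Cys (C) and Met (M) have a sulfur atom in the side chain.
Matching residues: M5, M6, C8, C10, C11.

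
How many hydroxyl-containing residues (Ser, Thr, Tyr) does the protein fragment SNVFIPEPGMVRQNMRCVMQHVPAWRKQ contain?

Matching residues: S1.

1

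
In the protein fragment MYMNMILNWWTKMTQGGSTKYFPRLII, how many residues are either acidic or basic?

3

Acidic: D, E. Basic: H, K, R.
Acidic residues here: none (0).
Basic residues here: K12, K20, R24 (3).
The two groups share no amino acid, so total = 0 + 3 = 3.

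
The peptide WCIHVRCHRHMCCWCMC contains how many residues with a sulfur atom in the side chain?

8

The sulfur-bearing residues are cysteine (–SH) and methionine (–S–CH₃).
Matching residues: C2, C7, M11, C12, C13, C15, M16, C17.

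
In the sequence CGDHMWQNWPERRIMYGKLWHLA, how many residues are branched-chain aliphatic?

The BCAAs are Val, Leu, and Ile — aliphatic side chains with a branch point.
Matching residues: I14, L19, L22.

3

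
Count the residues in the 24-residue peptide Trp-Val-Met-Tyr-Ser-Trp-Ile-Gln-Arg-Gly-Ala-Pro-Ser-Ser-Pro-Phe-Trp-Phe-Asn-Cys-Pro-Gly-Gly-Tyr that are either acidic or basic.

1

Acidic: D, E. Basic: H, K, R.
Acidic residues here: none (0).
Basic residues here: Arg9 (1).
The two groups share no amino acid, so total = 0 + 1 = 1.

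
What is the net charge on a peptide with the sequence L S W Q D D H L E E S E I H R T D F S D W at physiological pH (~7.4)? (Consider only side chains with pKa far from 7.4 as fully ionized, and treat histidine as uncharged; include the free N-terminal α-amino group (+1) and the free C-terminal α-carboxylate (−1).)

-6

The side chains ionized at physiological pH are Lys/Arg (+1) and Asp/Glu (−1); with His treated as neutral, nothing else contributes.
Positive (K, R): R15 → +1.
Negative (D, E): D5, D6, E9, E10, E12, D17, D20 → −7.
The N-terminus (+1) and C-terminus (−1) cancel.
Net charge = (+1) + (−7) = −6.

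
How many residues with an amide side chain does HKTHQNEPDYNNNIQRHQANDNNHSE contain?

Asparagine (N) and glutamine (Q) have uncharged amide side chains.
Matching residues: Q5, N6, N11, N12, N13, Q15, Q18, N20, N22, N23.

10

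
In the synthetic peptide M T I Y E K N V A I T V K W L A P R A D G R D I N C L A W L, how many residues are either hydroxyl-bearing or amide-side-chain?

Hydroxyl-bearing: S, T, Y. Amide-side-chain: N, Q.
Hydroxyl-bearing residues here: T2, Y4, T11 (3).
Amide-side-chain residues here: N7, N25 (2).
The two groups share no amino acid, so total = 3 + 2 = 5.

5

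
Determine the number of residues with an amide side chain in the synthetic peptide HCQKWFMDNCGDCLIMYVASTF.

Only N (asparagine) and Q (glutamine) carry a side-chain carboxamide.
Matching residues: Q3, N9.

2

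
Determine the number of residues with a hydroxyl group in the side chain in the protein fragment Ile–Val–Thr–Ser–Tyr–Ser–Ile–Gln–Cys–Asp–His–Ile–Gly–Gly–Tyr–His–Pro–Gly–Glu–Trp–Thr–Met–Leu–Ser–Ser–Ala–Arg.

8

The –OH-bearing residues are Ser, Thr (aliphatic alcohols), and Tyr (phenol).
Matching residues: Thr3, Ser4, Tyr5, Ser6, Tyr15, Thr21, Ser24, Ser25.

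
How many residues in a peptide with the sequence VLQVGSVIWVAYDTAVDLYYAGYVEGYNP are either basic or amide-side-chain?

2

Basic: H, K, R. Amide-side-chain: N, Q.
Basic residues here: none (0).
Amide-side-chain residues here: Q3, N28 (2).
The two groups share no amino acid, so total = 0 + 2 = 2.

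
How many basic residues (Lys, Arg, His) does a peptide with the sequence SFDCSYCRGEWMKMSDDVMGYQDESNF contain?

Matching residues: R8, K13.

2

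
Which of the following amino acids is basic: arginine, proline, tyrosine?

Lysine (K), arginine (R), and histidine (H) have basic, nitrogen-containing side chains.
Of the listed options, only arginine belongs to this group.

arginine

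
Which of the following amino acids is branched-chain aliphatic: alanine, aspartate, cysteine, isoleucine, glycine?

isoleucine

V, L, and I make up the branched-chain aliphatic group.
Of the listed options, only isoleucine belongs to this group.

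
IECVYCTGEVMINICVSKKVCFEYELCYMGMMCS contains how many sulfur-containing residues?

Cysteine (C, thiol) and methionine (M, thioether) are the two sulfur-containing amino acids.
Matching residues: C3, C6, M11, C15, C21, C27, M29, M31, M32, C33.

10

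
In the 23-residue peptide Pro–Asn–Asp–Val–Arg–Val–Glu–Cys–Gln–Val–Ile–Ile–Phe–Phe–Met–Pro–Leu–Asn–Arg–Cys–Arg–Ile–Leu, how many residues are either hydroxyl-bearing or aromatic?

Hydroxyl-bearing: S, T, Y. Aromatic: F, W, Y.
Hydroxyl-bearing residues here: none (0).
Aromatic residues here: Phe13, Phe14 (2).
(Y belongs to both groups, but none appear in this sequence.) Total = 0 + 2 = 2.

2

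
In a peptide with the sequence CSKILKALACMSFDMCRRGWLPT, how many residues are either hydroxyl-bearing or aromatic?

Hydroxyl-bearing: S, T, Y. Aromatic: F, W, Y.
Hydroxyl-bearing residues here: S2, S12, T23 (3).
Aromatic residues here: F13, W20 (2).
(Y belongs to both groups, but none appear in this sequence.) Total = 3 + 2 = 5.

5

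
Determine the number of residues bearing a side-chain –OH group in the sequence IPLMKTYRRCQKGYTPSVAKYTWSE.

8

S, T, and Y are the three residues with a side-chain hydroxyl.
Matching residues: T6, Y7, Y14, T15, S17, Y21, T22, S24.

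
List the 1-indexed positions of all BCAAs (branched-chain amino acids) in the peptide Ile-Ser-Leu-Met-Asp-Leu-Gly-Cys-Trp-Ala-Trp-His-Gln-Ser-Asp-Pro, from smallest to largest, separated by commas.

Valine (V), leucine (L), and isoleucine (I) are the branched-chain amino acids.
Matching residues: Ile1, Leu3, Leu6.

1, 3, 6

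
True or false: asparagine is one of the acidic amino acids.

Only D (aspartate) and E (glutamate) carry a side-chain carboxylic acid.
Asparagine is not in this group.

False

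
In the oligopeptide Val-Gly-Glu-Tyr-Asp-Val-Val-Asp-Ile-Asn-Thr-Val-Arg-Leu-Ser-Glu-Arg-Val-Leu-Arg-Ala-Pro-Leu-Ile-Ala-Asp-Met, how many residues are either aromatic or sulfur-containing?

Aromatic: F, W, Y. Sulfur-containing: C, M.
Aromatic residues here: Tyr4 (1).
Sulfur-containing residues here: Met27 (1).
The two groups share no amino acid, so total = 1 + 1 = 2.

2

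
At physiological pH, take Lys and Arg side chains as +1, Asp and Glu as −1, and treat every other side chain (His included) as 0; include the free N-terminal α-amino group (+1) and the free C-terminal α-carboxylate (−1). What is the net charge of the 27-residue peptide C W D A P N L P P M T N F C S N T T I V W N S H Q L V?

-1

Positive (K, R): none → +0.
Negative (D, E): D3 → −1.
The N-terminus (+1) and C-terminus (−1) cancel.
Net charge = (+0) + (−1) = −1.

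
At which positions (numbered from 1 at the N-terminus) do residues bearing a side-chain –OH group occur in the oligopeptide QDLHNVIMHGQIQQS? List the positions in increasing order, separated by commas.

15

Serine (S), threonine (T), and tyrosine (Y) each carry a hydroxyl group on the side chain.
Matching residues: S15.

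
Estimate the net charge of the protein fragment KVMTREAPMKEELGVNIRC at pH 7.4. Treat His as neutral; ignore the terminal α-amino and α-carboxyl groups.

+1

At pH ~7.4 the Lys and Arg side chains are protonated (+1), the Asp and Glu side chains are deprotonated (−1), and with His taken as neutral all other side chains carry no charge.
Positive (K, R): K1, R5, K10, R18 → +4.
Negative (D, E): E6, E11, E12 → −3.
Net charge = (+4) + (−3) = +1.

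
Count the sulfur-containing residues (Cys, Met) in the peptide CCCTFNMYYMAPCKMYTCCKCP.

Matching residues: C1, C2, C3, M7, M10, C13, M15, C18, C19, C21.

10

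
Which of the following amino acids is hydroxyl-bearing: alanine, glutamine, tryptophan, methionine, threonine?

threonine

S, T, and Y are the three residues with a side-chain hydroxyl.
Of the listed options, only threonine belongs to this group.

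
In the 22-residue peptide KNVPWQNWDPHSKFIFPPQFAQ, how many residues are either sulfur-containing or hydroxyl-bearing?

Sulfur-containing: C, M. Hydroxyl-bearing: S, T, Y.
Sulfur-containing residues here: none (0).
Hydroxyl-bearing residues here: S12 (1).
The two groups share no amino acid, so total = 0 + 1 = 1.

1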